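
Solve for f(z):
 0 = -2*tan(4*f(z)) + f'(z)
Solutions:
 f(z) = -asin(C1*exp(8*z))/4 + pi/4
 f(z) = asin(C1*exp(8*z))/4


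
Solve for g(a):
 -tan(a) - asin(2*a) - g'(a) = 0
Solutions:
 g(a) = C1 - a*asin(2*a) - sqrt(1 - 4*a^2)/2 + log(cos(a))


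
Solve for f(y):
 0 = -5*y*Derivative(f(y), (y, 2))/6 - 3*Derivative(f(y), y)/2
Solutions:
 f(y) = C1 + C2/y^(4/5)


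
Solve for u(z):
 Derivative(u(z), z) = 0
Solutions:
 u(z) = C1


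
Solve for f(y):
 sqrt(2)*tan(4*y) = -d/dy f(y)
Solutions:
 f(y) = C1 + sqrt(2)*log(cos(4*y))/4


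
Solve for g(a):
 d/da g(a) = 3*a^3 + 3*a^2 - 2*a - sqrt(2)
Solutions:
 g(a) = C1 + 3*a^4/4 + a^3 - a^2 - sqrt(2)*a


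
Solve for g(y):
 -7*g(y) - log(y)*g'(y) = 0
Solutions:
 g(y) = C1*exp(-7*li(y))


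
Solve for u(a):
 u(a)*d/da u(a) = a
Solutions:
 u(a) = -sqrt(C1 + a^2)
 u(a) = sqrt(C1 + a^2)


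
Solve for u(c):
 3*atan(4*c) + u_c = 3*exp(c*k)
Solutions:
 u(c) = C1 - 3*c*atan(4*c) + 3*Piecewise((exp(c*k)/k, Ne(k, 0)), (c, True)) + 3*log(16*c^2 + 1)/8


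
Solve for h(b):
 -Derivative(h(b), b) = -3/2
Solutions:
 h(b) = C1 + 3*b/2


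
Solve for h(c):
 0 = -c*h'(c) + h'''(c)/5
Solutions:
 h(c) = C1 + Integral(C2*airyai(5^(1/3)*c) + C3*airybi(5^(1/3)*c), c)


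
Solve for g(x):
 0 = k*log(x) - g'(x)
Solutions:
 g(x) = C1 + k*x*log(x) - k*x


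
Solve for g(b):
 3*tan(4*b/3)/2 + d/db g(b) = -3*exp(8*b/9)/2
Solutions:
 g(b) = C1 - 27*exp(8*b/9)/16 + 9*log(cos(4*b/3))/8


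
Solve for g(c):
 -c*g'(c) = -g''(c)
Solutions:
 g(c) = C1 + C2*erfi(sqrt(2)*c/2)


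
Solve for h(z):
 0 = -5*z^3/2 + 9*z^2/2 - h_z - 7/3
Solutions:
 h(z) = C1 - 5*z^4/8 + 3*z^3/2 - 7*z/3


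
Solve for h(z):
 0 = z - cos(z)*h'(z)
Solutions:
 h(z) = C1 + Integral(z/cos(z), z)


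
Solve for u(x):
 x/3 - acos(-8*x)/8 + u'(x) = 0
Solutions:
 u(x) = C1 - x^2/6 + x*acos(-8*x)/8 + sqrt(1 - 64*x^2)/64


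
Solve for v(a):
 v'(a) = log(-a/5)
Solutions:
 v(a) = C1 + a*log(-a) + a*(-log(5) - 1)


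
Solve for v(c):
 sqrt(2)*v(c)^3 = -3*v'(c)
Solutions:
 v(c) = -sqrt(6)*sqrt(-1/(C1 - sqrt(2)*c))/2
 v(c) = sqrt(6)*sqrt(-1/(C1 - sqrt(2)*c))/2


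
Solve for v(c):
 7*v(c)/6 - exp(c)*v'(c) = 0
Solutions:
 v(c) = C1*exp(-7*exp(-c)/6)


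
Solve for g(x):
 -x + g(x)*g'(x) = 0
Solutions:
 g(x) = -sqrt(C1 + x^2)
 g(x) = sqrt(C1 + x^2)


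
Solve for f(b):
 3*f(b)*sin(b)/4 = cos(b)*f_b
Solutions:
 f(b) = C1/cos(b)^(3/4)


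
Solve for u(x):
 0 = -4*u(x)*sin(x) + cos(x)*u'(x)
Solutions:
 u(x) = C1/cos(x)^4


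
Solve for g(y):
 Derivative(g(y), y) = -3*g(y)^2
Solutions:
 g(y) = 1/(C1 + 3*y)


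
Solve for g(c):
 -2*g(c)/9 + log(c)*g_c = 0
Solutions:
 g(c) = C1*exp(2*li(c)/9)


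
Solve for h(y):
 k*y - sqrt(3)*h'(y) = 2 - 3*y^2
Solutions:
 h(y) = C1 + sqrt(3)*k*y^2/6 + sqrt(3)*y^3/3 - 2*sqrt(3)*y/3


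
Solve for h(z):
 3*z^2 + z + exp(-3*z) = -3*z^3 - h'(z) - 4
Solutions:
 h(z) = C1 - 3*z^4/4 - z^3 - z^2/2 - 4*z + exp(-3*z)/3


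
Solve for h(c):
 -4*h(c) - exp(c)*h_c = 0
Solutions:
 h(c) = C1*exp(4*exp(-c))


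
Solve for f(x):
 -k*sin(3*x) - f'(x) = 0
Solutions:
 f(x) = C1 + k*cos(3*x)/3


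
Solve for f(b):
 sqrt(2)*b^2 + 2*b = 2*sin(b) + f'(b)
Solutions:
 f(b) = C1 + sqrt(2)*b^3/3 + b^2 + 2*cos(b)


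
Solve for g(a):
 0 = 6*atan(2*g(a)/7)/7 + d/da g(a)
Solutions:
 Integral(1/atan(2*_y/7), (_y, g(a))) = C1 - 6*a/7


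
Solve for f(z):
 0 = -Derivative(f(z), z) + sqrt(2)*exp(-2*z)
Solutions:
 f(z) = C1 - sqrt(2)*exp(-2*z)/2


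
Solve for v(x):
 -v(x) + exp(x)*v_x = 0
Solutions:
 v(x) = C1*exp(-exp(-x))


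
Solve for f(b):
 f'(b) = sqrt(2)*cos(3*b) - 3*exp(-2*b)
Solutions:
 f(b) = C1 + sqrt(2)*sin(3*b)/3 + 3*exp(-2*b)/2


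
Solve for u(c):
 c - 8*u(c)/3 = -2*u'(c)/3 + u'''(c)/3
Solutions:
 u(c) = C1*exp(6^(1/3)*c*(6^(1/3)/(sqrt(318) + 18)^(1/3) + (sqrt(318) + 18)^(1/3))/6)*sin(2^(1/3)*3^(1/6)*c*(-3^(2/3)*(sqrt(318) + 18)^(1/3) + 3*2^(1/3)/(sqrt(318) + 18)^(1/3))/6) + C2*exp(6^(1/3)*c*(6^(1/3)/(sqrt(318) + 18)^(1/3) + (sqrt(318) + 18)^(1/3))/6)*cos(2^(1/3)*3^(1/6)*c*(-3^(2/3)*(sqrt(318) + 18)^(1/3) + 3*2^(1/3)/(sqrt(318) + 18)^(1/3))/6) + C3*exp(-6^(1/3)*c*(6^(1/3)/(sqrt(318) + 18)^(1/3) + (sqrt(318) + 18)^(1/3))/3) + 3*c/8 + 3/32


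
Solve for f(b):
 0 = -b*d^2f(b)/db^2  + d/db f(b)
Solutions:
 f(b) = C1 + C2*b^2


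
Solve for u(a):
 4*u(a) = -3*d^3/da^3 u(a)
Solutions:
 u(a) = C3*exp(-6^(2/3)*a/3) + (C1*sin(2^(2/3)*3^(1/6)*a/2) + C2*cos(2^(2/3)*3^(1/6)*a/2))*exp(6^(2/3)*a/6)


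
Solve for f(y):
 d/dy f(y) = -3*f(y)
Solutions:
 f(y) = C1*exp(-3*y)


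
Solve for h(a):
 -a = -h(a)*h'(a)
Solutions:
 h(a) = -sqrt(C1 + a^2)
 h(a) = sqrt(C1 + a^2)


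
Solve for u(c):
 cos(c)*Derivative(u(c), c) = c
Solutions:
 u(c) = C1 + Integral(c/cos(c), c)


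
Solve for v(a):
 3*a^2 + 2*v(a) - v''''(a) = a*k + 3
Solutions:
 v(a) = C1*exp(-2^(1/4)*a) + C2*exp(2^(1/4)*a) + C3*sin(2^(1/4)*a) + C4*cos(2^(1/4)*a) - 3*a^2/2 + a*k/2 + 3/2


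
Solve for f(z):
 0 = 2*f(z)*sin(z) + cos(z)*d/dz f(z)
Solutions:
 f(z) = C1*cos(z)^2


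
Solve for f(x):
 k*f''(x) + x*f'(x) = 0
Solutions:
 f(x) = C1 + C2*sqrt(k)*erf(sqrt(2)*x*sqrt(1/k)/2)


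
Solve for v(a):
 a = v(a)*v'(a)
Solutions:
 v(a) = -sqrt(C1 + a^2)
 v(a) = sqrt(C1 + a^2)


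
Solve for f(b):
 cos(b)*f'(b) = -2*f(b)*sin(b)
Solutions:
 f(b) = C1*cos(b)^2


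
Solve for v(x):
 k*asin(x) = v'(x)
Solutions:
 v(x) = C1 + k*(x*asin(x) + sqrt(1 - x^2))


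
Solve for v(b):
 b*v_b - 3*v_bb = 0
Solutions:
 v(b) = C1 + C2*erfi(sqrt(6)*b/6)


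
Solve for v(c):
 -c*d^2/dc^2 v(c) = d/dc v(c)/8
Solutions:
 v(c) = C1 + C2*c^(7/8)


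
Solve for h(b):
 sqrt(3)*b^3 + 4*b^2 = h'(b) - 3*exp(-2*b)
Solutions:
 h(b) = C1 + sqrt(3)*b^4/4 + 4*b^3/3 - 3*exp(-2*b)/2


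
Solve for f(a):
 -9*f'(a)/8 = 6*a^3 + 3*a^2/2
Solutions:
 f(a) = C1 - 4*a^4/3 - 4*a^3/9


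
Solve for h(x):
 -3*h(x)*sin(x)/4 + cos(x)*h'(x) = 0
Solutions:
 h(x) = C1/cos(x)^(3/4)


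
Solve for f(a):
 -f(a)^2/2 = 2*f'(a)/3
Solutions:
 f(a) = 4/(C1 + 3*a)


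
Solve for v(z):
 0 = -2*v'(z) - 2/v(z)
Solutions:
 v(z) = -sqrt(C1 - 2*z)
 v(z) = sqrt(C1 - 2*z)


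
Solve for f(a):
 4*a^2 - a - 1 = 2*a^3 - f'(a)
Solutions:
 f(a) = C1 + a^4/2 - 4*a^3/3 + a^2/2 + a


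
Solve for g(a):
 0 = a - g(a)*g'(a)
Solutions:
 g(a) = -sqrt(C1 + a^2)
 g(a) = sqrt(C1 + a^2)


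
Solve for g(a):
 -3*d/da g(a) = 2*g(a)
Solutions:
 g(a) = C1*exp(-2*a/3)


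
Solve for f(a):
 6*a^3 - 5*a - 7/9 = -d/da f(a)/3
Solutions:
 f(a) = C1 - 9*a^4/2 + 15*a^2/2 + 7*a/3


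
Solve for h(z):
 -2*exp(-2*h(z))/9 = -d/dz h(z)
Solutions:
 h(z) = log(-sqrt(C1 + 4*z)) - log(3)
 h(z) = log(C1 + 4*z)/2 - log(3)


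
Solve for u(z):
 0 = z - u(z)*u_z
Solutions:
 u(z) = -sqrt(C1 + z^2)
 u(z) = sqrt(C1 + z^2)


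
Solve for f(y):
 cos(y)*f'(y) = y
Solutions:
 f(y) = C1 + Integral(y/cos(y), y)


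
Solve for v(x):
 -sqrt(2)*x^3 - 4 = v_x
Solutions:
 v(x) = C1 - sqrt(2)*x^4/4 - 4*x


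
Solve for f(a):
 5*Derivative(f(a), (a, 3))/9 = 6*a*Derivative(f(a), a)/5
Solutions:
 f(a) = C1 + Integral(C2*airyai(3*10^(1/3)*a/5) + C3*airybi(3*10^(1/3)*a/5), a)


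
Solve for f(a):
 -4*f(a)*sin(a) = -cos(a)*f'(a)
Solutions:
 f(a) = C1/cos(a)^4


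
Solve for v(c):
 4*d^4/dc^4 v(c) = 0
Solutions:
 v(c) = C1 + C2*c + C3*c^2 + C4*c^3


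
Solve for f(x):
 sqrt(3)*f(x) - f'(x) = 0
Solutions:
 f(x) = C1*exp(sqrt(3)*x)


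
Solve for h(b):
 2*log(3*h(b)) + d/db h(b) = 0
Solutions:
 Integral(1/(log(_y) + log(3)), (_y, h(b)))/2 = C1 - b


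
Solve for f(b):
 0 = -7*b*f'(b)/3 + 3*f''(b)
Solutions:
 f(b) = C1 + C2*erfi(sqrt(14)*b/6)


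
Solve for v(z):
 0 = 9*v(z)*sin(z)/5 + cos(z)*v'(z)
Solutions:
 v(z) = C1*cos(z)^(9/5)


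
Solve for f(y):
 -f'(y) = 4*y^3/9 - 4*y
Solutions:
 f(y) = C1 - y^4/9 + 2*y^2


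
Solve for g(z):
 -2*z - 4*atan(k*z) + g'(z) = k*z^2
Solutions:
 g(z) = C1 + k*z^3/3 + z^2 + 4*Piecewise((z*atan(k*z) - log(k^2*z^2 + 1)/(2*k), Ne(k, 0)), (0, True))


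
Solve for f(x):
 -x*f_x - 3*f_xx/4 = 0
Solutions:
 f(x) = C1 + C2*erf(sqrt(6)*x/3)


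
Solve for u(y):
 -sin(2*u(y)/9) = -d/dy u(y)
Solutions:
 -y + 9*log(cos(2*u(y)/9) - 1)/4 - 9*log(cos(2*u(y)/9) + 1)/4 = C1


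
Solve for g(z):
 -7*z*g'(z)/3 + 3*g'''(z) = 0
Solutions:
 g(z) = C1 + Integral(C2*airyai(21^(1/3)*z/3) + C3*airybi(21^(1/3)*z/3), z)


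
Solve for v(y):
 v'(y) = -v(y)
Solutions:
 v(y) = C1*exp(-y)


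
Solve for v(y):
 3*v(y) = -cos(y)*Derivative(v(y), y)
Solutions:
 v(y) = C1*(sin(y) - 1)^(3/2)/(sin(y) + 1)^(3/2)


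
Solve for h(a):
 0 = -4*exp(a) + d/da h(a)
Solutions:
 h(a) = C1 + 4*exp(a)


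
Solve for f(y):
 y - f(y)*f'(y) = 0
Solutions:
 f(y) = -sqrt(C1 + y^2)
 f(y) = sqrt(C1 + y^2)


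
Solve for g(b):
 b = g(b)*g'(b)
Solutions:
 g(b) = -sqrt(C1 + b^2)
 g(b) = sqrt(C1 + b^2)


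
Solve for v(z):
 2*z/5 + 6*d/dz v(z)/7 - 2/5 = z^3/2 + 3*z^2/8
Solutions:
 v(z) = C1 + 7*z^4/48 + 7*z^3/48 - 7*z^2/30 + 7*z/15


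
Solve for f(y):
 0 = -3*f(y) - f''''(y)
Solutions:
 f(y) = (C1*sin(sqrt(2)*3^(1/4)*y/2) + C2*cos(sqrt(2)*3^(1/4)*y/2))*exp(-sqrt(2)*3^(1/4)*y/2) + (C3*sin(sqrt(2)*3^(1/4)*y/2) + C4*cos(sqrt(2)*3^(1/4)*y/2))*exp(sqrt(2)*3^(1/4)*y/2)


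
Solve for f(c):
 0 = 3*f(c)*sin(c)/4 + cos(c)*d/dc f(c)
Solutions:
 f(c) = C1*cos(c)^(3/4)


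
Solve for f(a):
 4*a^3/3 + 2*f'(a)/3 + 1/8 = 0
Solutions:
 f(a) = C1 - a^4/2 - 3*a/16


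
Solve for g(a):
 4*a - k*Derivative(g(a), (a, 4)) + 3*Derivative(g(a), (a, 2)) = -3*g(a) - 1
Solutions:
 g(a) = C1*exp(-sqrt(2)*a*sqrt((-sqrt(3)*sqrt(4*k + 3) + 3)/k)/2) + C2*exp(sqrt(2)*a*sqrt((-sqrt(3)*sqrt(4*k + 3) + 3)/k)/2) + C3*exp(-sqrt(2)*a*sqrt((sqrt(3)*sqrt(4*k + 3) + 3)/k)/2) + C4*exp(sqrt(2)*a*sqrt((sqrt(3)*sqrt(4*k + 3) + 3)/k)/2) - 4*a/3 - 1/3


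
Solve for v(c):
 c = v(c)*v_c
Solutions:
 v(c) = -sqrt(C1 + c^2)
 v(c) = sqrt(C1 + c^2)


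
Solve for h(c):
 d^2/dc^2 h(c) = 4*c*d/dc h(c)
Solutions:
 h(c) = C1 + C2*erfi(sqrt(2)*c)


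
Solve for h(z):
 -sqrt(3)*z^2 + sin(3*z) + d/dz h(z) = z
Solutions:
 h(z) = C1 + sqrt(3)*z^3/3 + z^2/2 + cos(3*z)/3


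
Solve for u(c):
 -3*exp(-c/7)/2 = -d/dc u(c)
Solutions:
 u(c) = C1 - 21*exp(-c/7)/2


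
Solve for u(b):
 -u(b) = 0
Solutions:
 u(b) = 0


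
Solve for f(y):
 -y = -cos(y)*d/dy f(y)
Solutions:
 f(y) = C1 + Integral(y/cos(y), y)


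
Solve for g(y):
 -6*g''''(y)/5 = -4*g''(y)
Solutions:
 g(y) = C1 + C2*y + C3*exp(-sqrt(30)*y/3) + C4*exp(sqrt(30)*y/3)


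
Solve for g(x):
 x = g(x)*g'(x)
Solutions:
 g(x) = -sqrt(C1 + x^2)
 g(x) = sqrt(C1 + x^2)


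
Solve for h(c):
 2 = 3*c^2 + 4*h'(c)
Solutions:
 h(c) = C1 - c^3/4 + c/2


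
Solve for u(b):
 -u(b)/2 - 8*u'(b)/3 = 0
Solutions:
 u(b) = C1*exp(-3*b/16)


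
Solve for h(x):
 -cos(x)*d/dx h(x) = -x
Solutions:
 h(x) = C1 + Integral(x/cos(x), x)


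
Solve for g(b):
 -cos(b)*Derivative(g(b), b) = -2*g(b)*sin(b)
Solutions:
 g(b) = C1/cos(b)^2


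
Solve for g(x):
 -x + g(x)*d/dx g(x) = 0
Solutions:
 g(x) = -sqrt(C1 + x^2)
 g(x) = sqrt(C1 + x^2)


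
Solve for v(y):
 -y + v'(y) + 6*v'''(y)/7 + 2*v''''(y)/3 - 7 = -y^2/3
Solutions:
 v(y) = C1 + C2*exp(y*(-12 + 6*6^(2/3)/(7*sqrt(2905) + 379)^(1/3) + 6^(1/3)*(7*sqrt(2905) + 379)^(1/3))/28)*sin(2^(1/3)*3^(1/6)*y*(-3^(2/3)*(7*sqrt(2905) + 379)^(1/3) + 18*2^(1/3)/(7*sqrt(2905) + 379)^(1/3))/28) + C3*exp(y*(-12 + 6*6^(2/3)/(7*sqrt(2905) + 379)^(1/3) + 6^(1/3)*(7*sqrt(2905) + 379)^(1/3))/28)*cos(2^(1/3)*3^(1/6)*y*(-3^(2/3)*(7*sqrt(2905) + 379)^(1/3) + 18*2^(1/3)/(7*sqrt(2905) + 379)^(1/3))/28) + C4*exp(-y*(6*6^(2/3)/(7*sqrt(2905) + 379)^(1/3) + 6 + 6^(1/3)*(7*sqrt(2905) + 379)^(1/3))/14) - y^3/9 + y^2/2 + 53*y/7


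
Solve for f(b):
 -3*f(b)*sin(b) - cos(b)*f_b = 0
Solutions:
 f(b) = C1*cos(b)^3


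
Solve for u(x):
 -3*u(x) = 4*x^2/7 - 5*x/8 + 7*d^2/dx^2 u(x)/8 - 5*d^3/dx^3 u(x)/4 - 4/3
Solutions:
 u(x) = C1*exp(x*(-(180*sqrt(33086) + 32743)^(1/3) - 49/(180*sqrt(33086) + 32743)^(1/3) + 14)/60)*sin(sqrt(3)*x*(-(180*sqrt(33086) + 32743)^(1/3) + 49/(180*sqrt(33086) + 32743)^(1/3))/60) + C2*exp(x*(-(180*sqrt(33086) + 32743)^(1/3) - 49/(180*sqrt(33086) + 32743)^(1/3) + 14)/60)*cos(sqrt(3)*x*(-(180*sqrt(33086) + 32743)^(1/3) + 49/(180*sqrt(33086) + 32743)^(1/3))/60) + C3*exp(x*(49/(180*sqrt(33086) + 32743)^(1/3) + 7 + (180*sqrt(33086) + 32743)^(1/3))/30) - 4*x^2/21 + 5*x/24 + 5/9


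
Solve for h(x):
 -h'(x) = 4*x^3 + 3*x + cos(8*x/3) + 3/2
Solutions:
 h(x) = C1 - x^4 - 3*x^2/2 - 3*x/2 - 3*sin(8*x/3)/8


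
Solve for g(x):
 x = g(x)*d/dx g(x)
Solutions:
 g(x) = -sqrt(C1 + x^2)
 g(x) = sqrt(C1 + x^2)


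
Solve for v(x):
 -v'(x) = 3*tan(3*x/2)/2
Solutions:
 v(x) = C1 + log(cos(3*x/2))


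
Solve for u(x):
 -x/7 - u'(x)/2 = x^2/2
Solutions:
 u(x) = C1 - x^3/3 - x^2/7


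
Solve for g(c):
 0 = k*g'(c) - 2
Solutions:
 g(c) = C1 + 2*c/k


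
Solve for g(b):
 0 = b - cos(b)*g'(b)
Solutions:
 g(b) = C1 + Integral(b/cos(b), b)


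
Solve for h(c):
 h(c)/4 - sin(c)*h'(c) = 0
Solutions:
 h(c) = C1*(cos(c) - 1)^(1/8)/(cos(c) + 1)^(1/8)


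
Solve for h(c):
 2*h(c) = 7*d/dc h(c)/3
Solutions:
 h(c) = C1*exp(6*c/7)


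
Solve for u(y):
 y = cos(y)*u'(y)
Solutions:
 u(y) = C1 + Integral(y/cos(y), y)


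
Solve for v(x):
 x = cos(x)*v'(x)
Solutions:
 v(x) = C1 + Integral(x/cos(x), x)


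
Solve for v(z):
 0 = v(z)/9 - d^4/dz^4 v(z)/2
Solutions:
 v(z) = C1*exp(-2^(1/4)*sqrt(3)*z/3) + C2*exp(2^(1/4)*sqrt(3)*z/3) + C3*sin(2^(1/4)*sqrt(3)*z/3) + C4*cos(2^(1/4)*sqrt(3)*z/3)


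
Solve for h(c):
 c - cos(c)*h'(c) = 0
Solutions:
 h(c) = C1 + Integral(c/cos(c), c)


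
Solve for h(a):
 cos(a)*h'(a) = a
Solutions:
 h(a) = C1 + Integral(a/cos(a), a)


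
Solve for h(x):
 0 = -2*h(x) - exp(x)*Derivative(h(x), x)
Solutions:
 h(x) = C1*exp(2*exp(-x))


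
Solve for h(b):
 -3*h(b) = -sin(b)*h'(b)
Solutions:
 h(b) = C1*(cos(b) - 1)^(3/2)/(cos(b) + 1)^(3/2)


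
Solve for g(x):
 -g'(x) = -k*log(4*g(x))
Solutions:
 Integral(1/(log(_y) + 2*log(2)), (_y, g(x))) = C1 + k*x


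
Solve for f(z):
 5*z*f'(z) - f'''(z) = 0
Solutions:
 f(z) = C1 + Integral(C2*airyai(5^(1/3)*z) + C3*airybi(5^(1/3)*z), z)


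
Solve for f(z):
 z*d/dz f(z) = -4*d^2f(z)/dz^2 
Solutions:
 f(z) = C1 + C2*erf(sqrt(2)*z/4)


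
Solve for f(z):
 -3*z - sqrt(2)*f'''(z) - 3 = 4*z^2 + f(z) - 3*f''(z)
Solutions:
 f(z) = -4*z^2 - 3*z + (C1 + C2/sqrt(exp(sqrt(6)*z)) + C3*sqrt(exp(sqrt(6)*z)))*exp(sqrt(2)*z/2) - 27


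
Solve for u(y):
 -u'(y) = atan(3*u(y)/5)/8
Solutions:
 Integral(1/atan(3*_y/5), (_y, u(y))) = C1 - y/8


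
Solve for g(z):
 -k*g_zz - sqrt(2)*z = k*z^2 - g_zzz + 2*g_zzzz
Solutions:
 g(z) = C1 + C2*z + C3*exp(z*(1 - sqrt(1 - 8*k))/4) + C4*exp(z*(sqrt(1 - 8*k) + 1)/4) - z^4/12 + z^3*(-2 - sqrt(2))/(6*k) + z^2*(2 - 1/k - sqrt(2)/(2*k))/k


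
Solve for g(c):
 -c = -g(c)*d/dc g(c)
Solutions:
 g(c) = -sqrt(C1 + c^2)
 g(c) = sqrt(C1 + c^2)


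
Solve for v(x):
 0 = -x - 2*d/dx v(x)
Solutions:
 v(x) = C1 - x^2/4


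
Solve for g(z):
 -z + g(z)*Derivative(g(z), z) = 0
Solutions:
 g(z) = -sqrt(C1 + z^2)
 g(z) = sqrt(C1 + z^2)


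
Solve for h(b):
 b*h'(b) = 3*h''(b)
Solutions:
 h(b) = C1 + C2*erfi(sqrt(6)*b/6)


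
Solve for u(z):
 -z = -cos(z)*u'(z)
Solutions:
 u(z) = C1 + Integral(z/cos(z), z)


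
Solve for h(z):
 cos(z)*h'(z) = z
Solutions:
 h(z) = C1 + Integral(z/cos(z), z)


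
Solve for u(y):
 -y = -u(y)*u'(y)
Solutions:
 u(y) = -sqrt(C1 + y^2)
 u(y) = sqrt(C1 + y^2)


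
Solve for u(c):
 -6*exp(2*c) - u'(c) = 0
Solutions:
 u(c) = C1 - 3*exp(2*c)


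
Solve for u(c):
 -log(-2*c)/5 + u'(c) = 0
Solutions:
 u(c) = C1 + c*log(-c)/5 + c*(-1 + log(2))/5


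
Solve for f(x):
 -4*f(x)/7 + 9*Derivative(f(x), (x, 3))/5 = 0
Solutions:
 f(x) = C3*exp(2940^(1/3)*x/21) + (C1*sin(3^(5/6)*980^(1/3)*x/42) + C2*cos(3^(5/6)*980^(1/3)*x/42))*exp(-2940^(1/3)*x/42)


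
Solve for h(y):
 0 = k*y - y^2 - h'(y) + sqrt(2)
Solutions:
 h(y) = C1 + k*y^2/2 - y^3/3 + sqrt(2)*y


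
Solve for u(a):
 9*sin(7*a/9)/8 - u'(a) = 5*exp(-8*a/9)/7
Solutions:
 u(a) = C1 - 81*cos(7*a/9)/56 + 45*exp(-8*a/9)/56


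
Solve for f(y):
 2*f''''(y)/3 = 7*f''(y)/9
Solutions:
 f(y) = C1 + C2*y + C3*exp(-sqrt(42)*y/6) + C4*exp(sqrt(42)*y/6)


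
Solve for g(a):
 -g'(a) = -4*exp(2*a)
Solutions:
 g(a) = C1 + 2*exp(2*a)


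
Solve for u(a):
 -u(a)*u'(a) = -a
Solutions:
 u(a) = -sqrt(C1 + a^2)
 u(a) = sqrt(C1 + a^2)


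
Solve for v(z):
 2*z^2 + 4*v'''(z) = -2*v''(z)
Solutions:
 v(z) = C1 + C2*z + C3*exp(-z/2) - z^4/12 + 2*z^3/3 - 4*z^2


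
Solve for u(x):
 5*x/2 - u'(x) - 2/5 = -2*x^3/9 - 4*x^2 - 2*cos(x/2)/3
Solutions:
 u(x) = C1 + x^4/18 + 4*x^3/3 + 5*x^2/4 - 2*x/5 + 4*sin(x/2)/3


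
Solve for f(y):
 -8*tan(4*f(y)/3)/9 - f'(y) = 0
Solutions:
 f(y) = -3*asin(C1*exp(-32*y/27))/4 + 3*pi/4
 f(y) = 3*asin(C1*exp(-32*y/27))/4


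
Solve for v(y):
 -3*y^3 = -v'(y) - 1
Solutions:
 v(y) = C1 + 3*y^4/4 - y


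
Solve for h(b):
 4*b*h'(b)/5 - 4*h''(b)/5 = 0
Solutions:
 h(b) = C1 + C2*erfi(sqrt(2)*b/2)


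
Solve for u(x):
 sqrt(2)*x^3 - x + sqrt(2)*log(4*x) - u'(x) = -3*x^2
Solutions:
 u(x) = C1 + sqrt(2)*x^4/4 + x^3 - x^2/2 + sqrt(2)*x*log(x) - sqrt(2)*x + 2*sqrt(2)*x*log(2)


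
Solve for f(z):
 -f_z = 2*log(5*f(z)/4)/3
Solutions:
 -3*Integral(1/(-log(_y) - log(5) + 2*log(2)), (_y, f(z)))/2 = C1 - z


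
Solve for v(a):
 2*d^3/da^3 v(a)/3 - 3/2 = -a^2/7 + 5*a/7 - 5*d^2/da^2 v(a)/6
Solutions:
 v(a) = C1 + C2*a + C3*exp(-5*a/4) - a^4/70 + 33*a^3/175 + 783*a^2/1750


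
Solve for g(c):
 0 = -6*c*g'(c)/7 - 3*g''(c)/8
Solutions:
 g(c) = C1 + C2*erf(2*sqrt(14)*c/7)


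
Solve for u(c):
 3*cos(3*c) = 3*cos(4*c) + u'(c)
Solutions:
 u(c) = C1 + sin(3*c) - 3*sin(4*c)/4


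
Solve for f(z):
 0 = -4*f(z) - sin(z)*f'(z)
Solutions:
 f(z) = C1*(cos(z)^2 + 2*cos(z) + 1)/(cos(z)^2 - 2*cos(z) + 1)


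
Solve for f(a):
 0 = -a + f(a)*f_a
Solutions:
 f(a) = -sqrt(C1 + a^2)
 f(a) = sqrt(C1 + a^2)


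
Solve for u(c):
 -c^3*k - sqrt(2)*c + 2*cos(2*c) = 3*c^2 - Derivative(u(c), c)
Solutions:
 u(c) = C1 + c^4*k/4 + c^3 + sqrt(2)*c^2/2 - sin(2*c)


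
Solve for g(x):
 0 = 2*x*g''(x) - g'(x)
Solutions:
 g(x) = C1 + C2*x^(3/2)


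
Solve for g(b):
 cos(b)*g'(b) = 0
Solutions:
 g(b) = C1


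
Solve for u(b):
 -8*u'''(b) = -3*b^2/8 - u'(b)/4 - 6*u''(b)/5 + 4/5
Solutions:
 u(b) = C1 + C2*exp(b*(3 - sqrt(59))/40) + C3*exp(b*(3 + sqrt(59))/40) - b^3/2 + 36*b^2/5 - 4048*b/25


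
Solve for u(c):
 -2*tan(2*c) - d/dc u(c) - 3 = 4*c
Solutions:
 u(c) = C1 - 2*c^2 - 3*c + log(cos(2*c))


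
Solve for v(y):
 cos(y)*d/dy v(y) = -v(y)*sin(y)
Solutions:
 v(y) = C1*cos(y)


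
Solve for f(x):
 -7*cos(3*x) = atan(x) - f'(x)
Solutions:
 f(x) = C1 + x*atan(x) - log(x^2 + 1)/2 + 7*sin(3*x)/3


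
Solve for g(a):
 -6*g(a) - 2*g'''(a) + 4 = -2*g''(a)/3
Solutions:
 g(a) = C1*exp(a*(2*2^(1/3)/(27*sqrt(6549) + 2185)^(1/3) + 4 + 2^(2/3)*(27*sqrt(6549) + 2185)^(1/3))/36)*sin(2^(1/3)*sqrt(3)*a*(-2^(1/3)*(27*sqrt(6549) + 2185)^(1/3) + 2/(27*sqrt(6549) + 2185)^(1/3))/36) + C2*exp(a*(2*2^(1/3)/(27*sqrt(6549) + 2185)^(1/3) + 4 + 2^(2/3)*(27*sqrt(6549) + 2185)^(1/3))/36)*cos(2^(1/3)*sqrt(3)*a*(-2^(1/3)*(27*sqrt(6549) + 2185)^(1/3) + 2/(27*sqrt(6549) + 2185)^(1/3))/36) + C3*exp(a*(-2^(2/3)*(27*sqrt(6549) + 2185)^(1/3) - 2*2^(1/3)/(27*sqrt(6549) + 2185)^(1/3) + 2)/18) + 2/3


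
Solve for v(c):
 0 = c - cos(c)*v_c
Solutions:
 v(c) = C1 + Integral(c/cos(c), c)


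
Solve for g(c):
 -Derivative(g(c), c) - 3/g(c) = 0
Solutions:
 g(c) = -sqrt(C1 - 6*c)
 g(c) = sqrt(C1 - 6*c)


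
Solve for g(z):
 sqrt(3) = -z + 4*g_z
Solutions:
 g(z) = C1 + z^2/8 + sqrt(3)*z/4


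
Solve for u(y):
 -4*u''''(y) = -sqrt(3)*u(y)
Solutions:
 u(y) = C1*exp(-sqrt(2)*3^(1/8)*y/2) + C2*exp(sqrt(2)*3^(1/8)*y/2) + C3*sin(sqrt(2)*3^(1/8)*y/2) + C4*cos(sqrt(2)*3^(1/8)*y/2)


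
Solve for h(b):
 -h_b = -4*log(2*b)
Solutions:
 h(b) = C1 + 4*b*log(b) - 4*b + b*log(16)


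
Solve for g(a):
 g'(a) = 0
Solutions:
 g(a) = C1


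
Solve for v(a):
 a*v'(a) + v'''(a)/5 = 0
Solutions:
 v(a) = C1 + Integral(C2*airyai(-5^(1/3)*a) + C3*airybi(-5^(1/3)*a), a)


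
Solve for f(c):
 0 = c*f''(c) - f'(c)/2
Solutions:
 f(c) = C1 + C2*c^(3/2)


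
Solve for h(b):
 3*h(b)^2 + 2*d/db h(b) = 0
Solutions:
 h(b) = 2/(C1 + 3*b)


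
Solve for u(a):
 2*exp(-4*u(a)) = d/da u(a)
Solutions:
 u(a) = log(-I*(C1 + 8*a)^(1/4))
 u(a) = log(I*(C1 + 8*a)^(1/4))
 u(a) = log(-(C1 + 8*a)^(1/4))
 u(a) = log(C1 + 8*a)/4


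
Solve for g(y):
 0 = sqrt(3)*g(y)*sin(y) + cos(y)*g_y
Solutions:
 g(y) = C1*cos(y)^(sqrt(3))


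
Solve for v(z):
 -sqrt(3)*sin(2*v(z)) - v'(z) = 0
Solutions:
 v(z) = pi - acos((-C1 - exp(4*sqrt(3)*z))/(C1 - exp(4*sqrt(3)*z)))/2
 v(z) = acos((-C1 - exp(4*sqrt(3)*z))/(C1 - exp(4*sqrt(3)*z)))/2


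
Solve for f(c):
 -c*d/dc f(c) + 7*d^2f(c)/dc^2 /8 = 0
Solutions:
 f(c) = C1 + C2*erfi(2*sqrt(7)*c/7)


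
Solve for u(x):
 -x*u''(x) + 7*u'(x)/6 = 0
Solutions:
 u(x) = C1 + C2*x^(13/6)


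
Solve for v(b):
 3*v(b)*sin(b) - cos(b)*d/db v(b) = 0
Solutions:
 v(b) = C1/cos(b)^3


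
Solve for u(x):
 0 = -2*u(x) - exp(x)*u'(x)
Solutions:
 u(x) = C1*exp(2*exp(-x))


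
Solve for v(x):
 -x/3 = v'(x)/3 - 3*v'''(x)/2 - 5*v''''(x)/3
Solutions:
 v(x) = C1 + C2*exp(-x*(9/(10*sqrt(46) + 73)^(1/3) + (10*sqrt(46) + 73)^(1/3) + 6)/20)*sin(sqrt(3)*x*(-(10*sqrt(46) + 73)^(1/3) + 9/(10*sqrt(46) + 73)^(1/3))/20) + C3*exp(-x*(9/(10*sqrt(46) + 73)^(1/3) + (10*sqrt(46) + 73)^(1/3) + 6)/20)*cos(sqrt(3)*x*(-(10*sqrt(46) + 73)^(1/3) + 9/(10*sqrt(46) + 73)^(1/3))/20) + C4*exp(x*(-3 + 9/(10*sqrt(46) + 73)^(1/3) + (10*sqrt(46) + 73)^(1/3))/10) - x^2/2


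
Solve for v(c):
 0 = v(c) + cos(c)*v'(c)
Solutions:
 v(c) = C1*sqrt(sin(c) - 1)/sqrt(sin(c) + 1)


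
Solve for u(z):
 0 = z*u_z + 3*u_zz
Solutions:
 u(z) = C1 + C2*erf(sqrt(6)*z/6)


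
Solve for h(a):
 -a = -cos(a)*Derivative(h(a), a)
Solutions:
 h(a) = C1 + Integral(a/cos(a), a)


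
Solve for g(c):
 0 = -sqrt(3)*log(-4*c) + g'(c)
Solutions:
 g(c) = C1 + sqrt(3)*c*log(-c) + sqrt(3)*c*(-1 + 2*log(2))


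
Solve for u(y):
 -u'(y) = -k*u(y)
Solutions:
 u(y) = C1*exp(k*y)


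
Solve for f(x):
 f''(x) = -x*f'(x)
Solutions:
 f(x) = C1 + C2*erf(sqrt(2)*x/2)


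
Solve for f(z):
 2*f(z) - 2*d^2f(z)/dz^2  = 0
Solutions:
 f(z) = C1*exp(-z) + C2*exp(z)


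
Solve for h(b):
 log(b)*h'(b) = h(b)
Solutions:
 h(b) = C1*exp(li(b))


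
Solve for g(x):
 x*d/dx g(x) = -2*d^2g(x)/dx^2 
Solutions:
 g(x) = C1 + C2*erf(x/2)


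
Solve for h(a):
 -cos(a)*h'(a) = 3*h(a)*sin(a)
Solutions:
 h(a) = C1*cos(a)^3


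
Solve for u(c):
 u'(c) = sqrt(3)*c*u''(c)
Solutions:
 u(c) = C1 + C2*c^(sqrt(3)/3 + 1)


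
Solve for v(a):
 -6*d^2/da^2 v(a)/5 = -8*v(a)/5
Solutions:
 v(a) = C1*exp(-2*sqrt(3)*a/3) + C2*exp(2*sqrt(3)*a/3)


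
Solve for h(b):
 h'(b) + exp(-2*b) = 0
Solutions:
 h(b) = C1 + exp(-2*b)/2


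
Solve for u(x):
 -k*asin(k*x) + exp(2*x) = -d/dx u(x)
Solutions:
 u(x) = C1 + k*Piecewise((x*asin(k*x) + sqrt(-k^2*x^2 + 1)/k, Ne(k, 0)), (0, True)) - exp(2*x)/2


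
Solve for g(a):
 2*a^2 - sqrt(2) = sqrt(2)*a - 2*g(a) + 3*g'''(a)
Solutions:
 g(a) = C3*exp(2^(1/3)*3^(2/3)*a/3) - a^2 + sqrt(2)*a/2 + (C1*sin(2^(1/3)*3^(1/6)*a/2) + C2*cos(2^(1/3)*3^(1/6)*a/2))*exp(-2^(1/3)*3^(2/3)*a/6) + sqrt(2)/2


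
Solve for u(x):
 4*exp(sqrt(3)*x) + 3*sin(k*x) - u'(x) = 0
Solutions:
 u(x) = C1 + 4*sqrt(3)*exp(sqrt(3)*x)/3 - 3*cos(k*x)/k


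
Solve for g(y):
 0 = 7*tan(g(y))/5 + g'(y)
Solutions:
 g(y) = pi - asin(C1*exp(-7*y/5))
 g(y) = asin(C1*exp(-7*y/5))


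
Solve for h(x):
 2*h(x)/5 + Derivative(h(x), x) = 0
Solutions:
 h(x) = C1*exp(-2*x/5)


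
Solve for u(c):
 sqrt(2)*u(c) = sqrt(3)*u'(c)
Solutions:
 u(c) = C1*exp(sqrt(6)*c/3)


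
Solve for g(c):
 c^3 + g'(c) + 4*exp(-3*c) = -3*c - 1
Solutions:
 g(c) = C1 - c^4/4 - 3*c^2/2 - c + 4*exp(-3*c)/3


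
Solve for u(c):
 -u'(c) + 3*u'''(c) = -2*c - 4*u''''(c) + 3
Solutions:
 u(c) = C1 + C2*exp(-c*((4*sqrt(3) + 7)^(-1/3) + 2 + (4*sqrt(3) + 7)^(1/3))/8)*sin(sqrt(3)*c*(-(4*sqrt(3) + 7)^(1/3) + (4*sqrt(3) + 7)^(-1/3))/8) + C3*exp(-c*((4*sqrt(3) + 7)^(-1/3) + 2 + (4*sqrt(3) + 7)^(1/3))/8)*cos(sqrt(3)*c*(-(4*sqrt(3) + 7)^(1/3) + (4*sqrt(3) + 7)^(-1/3))/8) + C4*exp(c*(-1 + (4*sqrt(3) + 7)^(-1/3) + (4*sqrt(3) + 7)^(1/3))/4) + c^2 - 3*c


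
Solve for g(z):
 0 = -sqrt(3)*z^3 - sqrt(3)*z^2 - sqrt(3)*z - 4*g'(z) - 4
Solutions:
 g(z) = C1 - sqrt(3)*z^4/16 - sqrt(3)*z^3/12 - sqrt(3)*z^2/8 - z


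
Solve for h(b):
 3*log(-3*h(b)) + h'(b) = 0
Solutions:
 Integral(1/(log(-_y) + log(3)), (_y, h(b)))/3 = C1 - b


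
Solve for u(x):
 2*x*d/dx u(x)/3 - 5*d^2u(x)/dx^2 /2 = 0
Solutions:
 u(x) = C1 + C2*erfi(sqrt(30)*x/15)


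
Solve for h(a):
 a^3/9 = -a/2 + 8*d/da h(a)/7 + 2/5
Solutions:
 h(a) = C1 + 7*a^4/288 + 7*a^2/32 - 7*a/20


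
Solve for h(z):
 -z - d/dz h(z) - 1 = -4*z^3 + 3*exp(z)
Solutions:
 h(z) = C1 + z^4 - z^2/2 - z - 3*exp(z)


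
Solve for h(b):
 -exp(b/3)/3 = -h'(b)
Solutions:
 h(b) = C1 + exp(b/3)


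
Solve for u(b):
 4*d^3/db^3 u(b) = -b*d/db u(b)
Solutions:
 u(b) = C1 + Integral(C2*airyai(-2^(1/3)*b/2) + C3*airybi(-2^(1/3)*b/2), b)


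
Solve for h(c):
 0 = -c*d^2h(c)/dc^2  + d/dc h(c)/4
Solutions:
 h(c) = C1 + C2*c^(5/4)


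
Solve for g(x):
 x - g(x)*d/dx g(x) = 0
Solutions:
 g(x) = -sqrt(C1 + x^2)
 g(x) = sqrt(C1 + x^2)


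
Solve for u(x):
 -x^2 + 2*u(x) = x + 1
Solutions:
 u(x) = x^2/2 + x/2 + 1/2


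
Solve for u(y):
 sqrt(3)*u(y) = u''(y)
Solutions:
 u(y) = C1*exp(-3^(1/4)*y) + C2*exp(3^(1/4)*y)


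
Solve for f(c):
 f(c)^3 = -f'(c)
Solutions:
 f(c) = -sqrt(2)*sqrt(-1/(C1 - c))/2
 f(c) = sqrt(2)*sqrt(-1/(C1 - c))/2


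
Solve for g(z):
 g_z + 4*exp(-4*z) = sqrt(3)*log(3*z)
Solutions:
 g(z) = C1 + sqrt(3)*z*log(z) + sqrt(3)*z*(-1 + log(3)) + exp(-4*z)


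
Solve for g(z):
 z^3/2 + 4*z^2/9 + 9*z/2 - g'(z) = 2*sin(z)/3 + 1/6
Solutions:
 g(z) = C1 + z^4/8 + 4*z^3/27 + 9*z^2/4 - z/6 + 2*cos(z)/3


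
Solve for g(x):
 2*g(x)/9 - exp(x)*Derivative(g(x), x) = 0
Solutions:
 g(x) = C1*exp(-2*exp(-x)/9)


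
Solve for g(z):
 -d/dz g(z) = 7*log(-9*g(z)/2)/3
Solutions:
 3*Integral(1/(log(-_y) - log(2) + 2*log(3)), (_y, g(z)))/7 = C1 - z


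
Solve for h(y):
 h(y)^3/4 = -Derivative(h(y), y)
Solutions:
 h(y) = -sqrt(2)*sqrt(-1/(C1 - y))
 h(y) = sqrt(2)*sqrt(-1/(C1 - y))


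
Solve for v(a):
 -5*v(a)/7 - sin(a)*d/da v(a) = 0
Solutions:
 v(a) = C1*(cos(a) + 1)^(5/14)/(cos(a) - 1)^(5/14)


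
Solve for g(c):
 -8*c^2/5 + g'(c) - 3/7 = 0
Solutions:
 g(c) = C1 + 8*c^3/15 + 3*c/7


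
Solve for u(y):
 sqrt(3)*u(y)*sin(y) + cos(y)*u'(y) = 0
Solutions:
 u(y) = C1*cos(y)^(sqrt(3))


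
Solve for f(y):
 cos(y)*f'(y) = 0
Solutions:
 f(y) = C1


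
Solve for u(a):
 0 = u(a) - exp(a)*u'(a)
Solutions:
 u(a) = C1*exp(-exp(-a))


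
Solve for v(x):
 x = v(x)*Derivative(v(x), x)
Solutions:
 v(x) = -sqrt(C1 + x^2)
 v(x) = sqrt(C1 + x^2)


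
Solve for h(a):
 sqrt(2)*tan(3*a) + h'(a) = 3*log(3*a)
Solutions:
 h(a) = C1 + 3*a*log(a) - 3*a + 3*a*log(3) + sqrt(2)*log(cos(3*a))/3


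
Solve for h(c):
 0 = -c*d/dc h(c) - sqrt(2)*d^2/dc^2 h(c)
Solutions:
 h(c) = C1 + C2*erf(2^(1/4)*c/2)


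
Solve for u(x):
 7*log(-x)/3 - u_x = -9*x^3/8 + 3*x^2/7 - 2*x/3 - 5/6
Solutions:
 u(x) = C1 + 9*x^4/32 - x^3/7 + x^2/3 + 7*x*log(-x)/3 - 3*x/2


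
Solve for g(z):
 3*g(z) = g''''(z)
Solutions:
 g(z) = C1*exp(-3^(1/4)*z) + C2*exp(3^(1/4)*z) + C3*sin(3^(1/4)*z) + C4*cos(3^(1/4)*z)


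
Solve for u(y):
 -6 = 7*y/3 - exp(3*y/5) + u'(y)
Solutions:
 u(y) = C1 - 7*y^2/6 - 6*y + 5*exp(3*y/5)/3


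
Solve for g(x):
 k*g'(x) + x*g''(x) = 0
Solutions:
 g(x) = C1 + x^(1 - re(k))*(C2*sin(log(x)*Abs(im(k))) + C3*cos(log(x)*im(k)))


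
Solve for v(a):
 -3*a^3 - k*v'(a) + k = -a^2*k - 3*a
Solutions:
 v(a) = C1 - 3*a^4/(4*k) + a^3/3 + 3*a^2/(2*k) + a


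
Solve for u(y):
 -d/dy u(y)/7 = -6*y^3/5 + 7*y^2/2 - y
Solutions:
 u(y) = C1 + 21*y^4/10 - 49*y^3/6 + 7*y^2/2


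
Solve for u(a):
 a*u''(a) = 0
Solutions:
 u(a) = C1 + C2*a


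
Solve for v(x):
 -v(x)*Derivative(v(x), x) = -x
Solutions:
 v(x) = -sqrt(C1 + x^2)
 v(x) = sqrt(C1 + x^2)


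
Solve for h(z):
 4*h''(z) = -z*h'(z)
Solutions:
 h(z) = C1 + C2*erf(sqrt(2)*z/4)


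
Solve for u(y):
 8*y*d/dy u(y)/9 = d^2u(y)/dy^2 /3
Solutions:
 u(y) = C1 + C2*erfi(2*sqrt(3)*y/3)


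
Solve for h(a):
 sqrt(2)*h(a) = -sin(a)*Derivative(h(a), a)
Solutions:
 h(a) = C1*(cos(a) + 1)^(sqrt(2)/2)/(cos(a) - 1)^(sqrt(2)/2)


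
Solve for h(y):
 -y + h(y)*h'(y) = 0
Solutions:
 h(y) = -sqrt(C1 + y^2)
 h(y) = sqrt(C1 + y^2)


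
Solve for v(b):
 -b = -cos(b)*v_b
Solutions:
 v(b) = C1 + Integral(b/cos(b), b)


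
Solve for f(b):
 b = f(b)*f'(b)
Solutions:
 f(b) = -sqrt(C1 + b^2)
 f(b) = sqrt(C1 + b^2)


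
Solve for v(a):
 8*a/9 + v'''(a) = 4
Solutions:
 v(a) = C1 + C2*a + C3*a^2 - a^4/27 + 2*a^3/3


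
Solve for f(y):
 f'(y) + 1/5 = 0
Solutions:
 f(y) = C1 - y/5


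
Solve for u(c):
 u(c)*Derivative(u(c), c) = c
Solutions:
 u(c) = -sqrt(C1 + c^2)
 u(c) = sqrt(C1 + c^2)


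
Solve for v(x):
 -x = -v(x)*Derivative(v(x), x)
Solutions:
 v(x) = -sqrt(C1 + x^2)
 v(x) = sqrt(C1 + x^2)


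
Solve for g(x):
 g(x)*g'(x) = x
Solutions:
 g(x) = -sqrt(C1 + x^2)
 g(x) = sqrt(C1 + x^2)


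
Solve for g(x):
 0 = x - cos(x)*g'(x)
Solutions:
 g(x) = C1 + Integral(x/cos(x), x)


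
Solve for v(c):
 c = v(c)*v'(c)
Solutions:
 v(c) = -sqrt(C1 + c^2)
 v(c) = sqrt(C1 + c^2)


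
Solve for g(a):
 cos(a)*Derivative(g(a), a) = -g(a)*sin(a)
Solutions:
 g(a) = C1*cos(a)


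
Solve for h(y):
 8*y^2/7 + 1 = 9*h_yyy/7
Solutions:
 h(y) = C1 + C2*y + C3*y^2 + 2*y^5/135 + 7*y^3/54


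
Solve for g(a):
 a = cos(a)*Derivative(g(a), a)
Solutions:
 g(a) = C1 + Integral(a/cos(a), a)


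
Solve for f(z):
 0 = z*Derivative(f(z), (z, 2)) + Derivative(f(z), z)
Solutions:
 f(z) = C1 + C2*log(z)


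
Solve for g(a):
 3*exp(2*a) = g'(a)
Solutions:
 g(a) = C1 + 3*exp(2*a)/2


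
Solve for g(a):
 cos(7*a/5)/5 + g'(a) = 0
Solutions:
 g(a) = C1 - sin(7*a/5)/7


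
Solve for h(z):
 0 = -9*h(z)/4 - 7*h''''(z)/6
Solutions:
 h(z) = (C1*sin(2^(1/4)*21^(3/4)*z/14) + C2*cos(2^(1/4)*21^(3/4)*z/14))*exp(-2^(1/4)*21^(3/4)*z/14) + (C3*sin(2^(1/4)*21^(3/4)*z/14) + C4*cos(2^(1/4)*21^(3/4)*z/14))*exp(2^(1/4)*21^(3/4)*z/14)


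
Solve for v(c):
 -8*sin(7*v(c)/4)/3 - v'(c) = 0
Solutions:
 8*c/3 + 2*log(cos(7*v(c)/4) - 1)/7 - 2*log(cos(7*v(c)/4) + 1)/7 = C1


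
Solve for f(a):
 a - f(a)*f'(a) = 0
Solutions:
 f(a) = -sqrt(C1 + a^2)
 f(a) = sqrt(C1 + a^2)


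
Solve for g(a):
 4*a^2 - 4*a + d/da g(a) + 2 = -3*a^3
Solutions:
 g(a) = C1 - 3*a^4/4 - 4*a^3/3 + 2*a^2 - 2*a


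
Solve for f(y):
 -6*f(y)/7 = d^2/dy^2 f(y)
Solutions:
 f(y) = C1*sin(sqrt(42)*y/7) + C2*cos(sqrt(42)*y/7)


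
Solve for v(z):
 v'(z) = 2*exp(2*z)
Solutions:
 v(z) = C1 + exp(2*z)


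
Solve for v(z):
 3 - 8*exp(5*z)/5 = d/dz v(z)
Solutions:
 v(z) = C1 + 3*z - 8*exp(5*z)/25


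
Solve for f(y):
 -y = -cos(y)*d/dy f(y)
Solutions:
 f(y) = C1 + Integral(y/cos(y), y)


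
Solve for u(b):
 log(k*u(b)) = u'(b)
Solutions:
 li(k*u(b))/k = C1 + b


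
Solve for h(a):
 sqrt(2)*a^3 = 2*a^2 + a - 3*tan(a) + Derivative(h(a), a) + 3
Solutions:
 h(a) = C1 + sqrt(2)*a^4/4 - 2*a^3/3 - a^2/2 - 3*a - 3*log(cos(a))


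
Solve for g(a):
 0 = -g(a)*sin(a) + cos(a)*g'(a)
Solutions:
 g(a) = C1/cos(a)


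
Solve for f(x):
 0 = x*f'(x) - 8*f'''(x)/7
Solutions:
 f(x) = C1 + Integral(C2*airyai(7^(1/3)*x/2) + C3*airybi(7^(1/3)*x/2), x)


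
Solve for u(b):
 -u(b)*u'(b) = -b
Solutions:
 u(b) = -sqrt(C1 + b^2)
 u(b) = sqrt(C1 + b^2)


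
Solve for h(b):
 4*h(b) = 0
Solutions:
 h(b) = 0


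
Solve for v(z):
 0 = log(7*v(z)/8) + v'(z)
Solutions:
 -Integral(1/(-log(_y) - log(7) + 3*log(2)), (_y, v(z))) = C1 - z


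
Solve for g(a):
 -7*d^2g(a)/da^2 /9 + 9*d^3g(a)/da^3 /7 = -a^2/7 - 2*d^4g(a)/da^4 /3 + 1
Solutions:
 g(a) = C1 + C2*a + C3*exp(a*(-81 + sqrt(14793))/84) + C4*exp(-a*(81 + sqrt(14793))/84) + 3*a^4/196 + 243*a^3/2401 + 3879*a^2/235298


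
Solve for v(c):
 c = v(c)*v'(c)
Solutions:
 v(c) = -sqrt(C1 + c^2)
 v(c) = sqrt(C1 + c^2)


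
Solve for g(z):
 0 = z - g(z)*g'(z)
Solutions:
 g(z) = -sqrt(C1 + z^2)
 g(z) = sqrt(C1 + z^2)


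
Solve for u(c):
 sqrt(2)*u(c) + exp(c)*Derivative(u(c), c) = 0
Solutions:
 u(c) = C1*exp(sqrt(2)*exp(-c))


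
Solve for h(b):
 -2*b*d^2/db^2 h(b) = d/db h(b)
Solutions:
 h(b) = C1 + C2*sqrt(b)


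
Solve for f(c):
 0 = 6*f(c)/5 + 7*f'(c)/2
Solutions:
 f(c) = C1*exp(-12*c/35)


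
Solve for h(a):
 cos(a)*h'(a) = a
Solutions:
 h(a) = C1 + Integral(a/cos(a), a)


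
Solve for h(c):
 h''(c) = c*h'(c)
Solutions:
 h(c) = C1 + C2*erfi(sqrt(2)*c/2)


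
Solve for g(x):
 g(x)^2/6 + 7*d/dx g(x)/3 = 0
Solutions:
 g(x) = 14/(C1 + x)


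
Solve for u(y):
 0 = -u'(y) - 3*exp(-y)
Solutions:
 u(y) = C1 + 3*exp(-y)


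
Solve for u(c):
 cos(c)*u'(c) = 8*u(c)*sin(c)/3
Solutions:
 u(c) = C1/cos(c)^(8/3)


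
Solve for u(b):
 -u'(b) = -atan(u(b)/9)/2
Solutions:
 Integral(1/atan(_y/9), (_y, u(b))) = C1 + b/2


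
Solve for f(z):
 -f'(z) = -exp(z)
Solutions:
 f(z) = C1 + exp(z)


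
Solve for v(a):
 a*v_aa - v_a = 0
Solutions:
 v(a) = C1 + C2*a^2


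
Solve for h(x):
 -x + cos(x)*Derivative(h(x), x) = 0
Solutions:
 h(x) = C1 + Integral(x/cos(x), x)


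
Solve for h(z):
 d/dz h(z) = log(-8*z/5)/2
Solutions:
 h(z) = C1 + z*log(-z)/2 + z*(-log(5) - 1 + 3*log(2))/2


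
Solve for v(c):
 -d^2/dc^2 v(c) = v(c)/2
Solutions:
 v(c) = C1*sin(sqrt(2)*c/2) + C2*cos(sqrt(2)*c/2)


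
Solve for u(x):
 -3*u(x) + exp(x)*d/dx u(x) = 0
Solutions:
 u(x) = C1*exp(-3*exp(-x))


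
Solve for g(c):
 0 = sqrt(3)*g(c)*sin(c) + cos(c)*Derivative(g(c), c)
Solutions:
 g(c) = C1*cos(c)^(sqrt(3))


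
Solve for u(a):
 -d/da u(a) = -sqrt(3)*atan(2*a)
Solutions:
 u(a) = C1 + sqrt(3)*(a*atan(2*a) - log(4*a^2 + 1)/4)


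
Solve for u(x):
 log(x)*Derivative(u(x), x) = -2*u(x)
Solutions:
 u(x) = C1*exp(-2*li(x))


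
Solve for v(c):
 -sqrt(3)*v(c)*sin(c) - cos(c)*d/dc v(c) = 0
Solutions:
 v(c) = C1*cos(c)^(sqrt(3))


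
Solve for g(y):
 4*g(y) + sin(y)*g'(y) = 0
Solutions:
 g(y) = C1*(cos(y)^2 + 2*cos(y) + 1)/(cos(y)^2 - 2*cos(y) + 1)


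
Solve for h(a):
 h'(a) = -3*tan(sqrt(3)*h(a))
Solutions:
 h(a) = sqrt(3)*(pi - asin(C1*exp(-3*sqrt(3)*a)))/3
 h(a) = sqrt(3)*asin(C1*exp(-3*sqrt(3)*a))/3


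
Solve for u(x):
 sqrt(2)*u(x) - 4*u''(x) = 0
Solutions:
 u(x) = C1*exp(-2^(1/4)*x/2) + C2*exp(2^(1/4)*x/2)


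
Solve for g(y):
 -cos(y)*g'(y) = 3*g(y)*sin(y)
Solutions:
 g(y) = C1*cos(y)^3


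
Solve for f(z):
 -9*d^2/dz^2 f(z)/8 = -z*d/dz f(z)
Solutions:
 f(z) = C1 + C2*erfi(2*z/3)


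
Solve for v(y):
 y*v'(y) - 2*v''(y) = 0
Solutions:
 v(y) = C1 + C2*erfi(y/2)


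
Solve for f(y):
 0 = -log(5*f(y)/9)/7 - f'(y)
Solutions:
 -7*Integral(1/(-log(_y) - log(5) + 2*log(3)), (_y, f(y))) = C1 - y


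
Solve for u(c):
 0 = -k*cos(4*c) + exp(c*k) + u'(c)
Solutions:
 u(c) = C1 + k*sin(4*c)/4 - exp(c*k)/k


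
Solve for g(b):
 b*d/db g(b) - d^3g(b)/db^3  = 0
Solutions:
 g(b) = C1 + Integral(C2*airyai(b) + C3*airybi(b), b)


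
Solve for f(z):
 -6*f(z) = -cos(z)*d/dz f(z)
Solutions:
 f(z) = C1*(sin(z)^3 + 3*sin(z)^2 + 3*sin(z) + 1)/(sin(z)^3 - 3*sin(z)^2 + 3*sin(z) - 1)


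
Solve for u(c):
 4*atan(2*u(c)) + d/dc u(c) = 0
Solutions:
 Integral(1/atan(2*_y), (_y, u(c))) = C1 - 4*c


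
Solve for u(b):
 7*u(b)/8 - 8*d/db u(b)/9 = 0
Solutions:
 u(b) = C1*exp(63*b/64)


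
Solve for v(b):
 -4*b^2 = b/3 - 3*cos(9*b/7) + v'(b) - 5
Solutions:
 v(b) = C1 - 4*b^3/3 - b^2/6 + 5*b + 7*sin(9*b/7)/3


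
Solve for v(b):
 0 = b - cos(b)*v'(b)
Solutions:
 v(b) = C1 + Integral(b/cos(b), b)


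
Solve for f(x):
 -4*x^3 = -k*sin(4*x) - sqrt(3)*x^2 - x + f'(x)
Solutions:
 f(x) = C1 - k*cos(4*x)/4 - x^4 + sqrt(3)*x^3/3 + x^2/2


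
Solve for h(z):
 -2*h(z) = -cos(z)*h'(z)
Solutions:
 h(z) = C1*(sin(z) + 1)/(sin(z) - 1)


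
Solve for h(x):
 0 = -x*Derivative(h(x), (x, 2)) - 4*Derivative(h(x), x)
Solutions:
 h(x) = C1 + C2/x^3


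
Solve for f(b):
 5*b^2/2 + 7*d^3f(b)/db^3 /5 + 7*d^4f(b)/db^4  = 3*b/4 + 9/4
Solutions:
 f(b) = C1 + C2*b + C3*b^2 + C4*exp(-b/5) - 5*b^5/168 + 515*b^4/672 - 1265*b^3/84


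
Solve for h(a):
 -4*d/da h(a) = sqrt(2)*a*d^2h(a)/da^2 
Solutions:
 h(a) = C1 + C2*a^(1 - 2*sqrt(2))


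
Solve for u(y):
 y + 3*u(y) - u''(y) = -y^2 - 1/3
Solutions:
 u(y) = C1*exp(-sqrt(3)*y) + C2*exp(sqrt(3)*y) - y^2/3 - y/3 - 1/3


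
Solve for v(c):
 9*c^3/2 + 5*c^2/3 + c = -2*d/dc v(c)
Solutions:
 v(c) = C1 - 9*c^4/16 - 5*c^3/18 - c^2/4


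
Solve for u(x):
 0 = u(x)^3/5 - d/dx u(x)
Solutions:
 u(x) = -sqrt(10)*sqrt(-1/(C1 + x))/2
 u(x) = sqrt(10)*sqrt(-1/(C1 + x))/2


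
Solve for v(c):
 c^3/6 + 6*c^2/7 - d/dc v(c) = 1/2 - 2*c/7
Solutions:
 v(c) = C1 + c^4/24 + 2*c^3/7 + c^2/7 - c/2


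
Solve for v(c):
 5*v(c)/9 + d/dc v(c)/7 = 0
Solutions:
 v(c) = C1*exp(-35*c/9)


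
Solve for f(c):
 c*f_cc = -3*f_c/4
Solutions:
 f(c) = C1 + C2*c^(1/4)


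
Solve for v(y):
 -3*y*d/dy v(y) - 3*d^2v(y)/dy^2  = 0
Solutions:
 v(y) = C1 + C2*erf(sqrt(2)*y/2)


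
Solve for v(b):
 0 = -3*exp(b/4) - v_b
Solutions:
 v(b) = C1 - 12*exp(b/4)


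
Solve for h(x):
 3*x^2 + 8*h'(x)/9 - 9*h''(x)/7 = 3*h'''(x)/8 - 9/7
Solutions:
 h(x) = C1 + C2*exp(4*x*(-27 + sqrt(1317))/63) + C3*exp(-4*x*(27 + sqrt(1317))/63) - 9*x^3/8 - 2187*x^2/448 - 57753*x/3136


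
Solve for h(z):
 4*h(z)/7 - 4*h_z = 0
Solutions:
 h(z) = C1*exp(z/7)


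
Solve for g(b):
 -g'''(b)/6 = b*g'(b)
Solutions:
 g(b) = C1 + Integral(C2*airyai(-6^(1/3)*b) + C3*airybi(-6^(1/3)*b), b)


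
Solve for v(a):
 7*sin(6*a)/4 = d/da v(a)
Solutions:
 v(a) = C1 - 7*cos(6*a)/24


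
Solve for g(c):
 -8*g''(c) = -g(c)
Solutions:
 g(c) = C1*exp(-sqrt(2)*c/4) + C2*exp(sqrt(2)*c/4)


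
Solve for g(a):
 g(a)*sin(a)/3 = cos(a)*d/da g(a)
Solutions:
 g(a) = C1/cos(a)^(1/3)


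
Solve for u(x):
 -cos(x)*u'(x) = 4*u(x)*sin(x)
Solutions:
 u(x) = C1*cos(x)^4


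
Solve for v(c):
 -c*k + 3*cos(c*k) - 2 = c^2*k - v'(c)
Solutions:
 v(c) = C1 + c^3*k/3 + c^2*k/2 + 2*c - 3*sin(c*k)/k
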